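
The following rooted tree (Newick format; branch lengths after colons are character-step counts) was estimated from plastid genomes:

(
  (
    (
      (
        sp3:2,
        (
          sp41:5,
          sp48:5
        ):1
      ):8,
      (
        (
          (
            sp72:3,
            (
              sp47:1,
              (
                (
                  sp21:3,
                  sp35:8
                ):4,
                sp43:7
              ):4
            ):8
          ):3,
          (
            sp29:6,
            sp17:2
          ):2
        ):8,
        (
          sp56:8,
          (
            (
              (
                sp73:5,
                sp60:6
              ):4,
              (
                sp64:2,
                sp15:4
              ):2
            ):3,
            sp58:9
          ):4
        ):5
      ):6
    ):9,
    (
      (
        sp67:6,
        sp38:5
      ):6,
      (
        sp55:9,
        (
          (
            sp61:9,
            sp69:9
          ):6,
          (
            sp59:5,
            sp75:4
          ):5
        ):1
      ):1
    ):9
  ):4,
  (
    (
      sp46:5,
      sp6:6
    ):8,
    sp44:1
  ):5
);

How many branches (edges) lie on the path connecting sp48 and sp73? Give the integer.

The MRCA of sp48 and sp73 is the node subtending ((sp3,(sp41,sp48)),(((sp72,(sp47,((sp21,sp35),sp43))),(sp29,sp17)),(sp56,(((sp73,sp60),(sp64,sp15)),sp58)))).
From sp48 up to that node: 3 branches. From sp73 up to the same node: 6 branches. Total: 3 + 6 = 9.

9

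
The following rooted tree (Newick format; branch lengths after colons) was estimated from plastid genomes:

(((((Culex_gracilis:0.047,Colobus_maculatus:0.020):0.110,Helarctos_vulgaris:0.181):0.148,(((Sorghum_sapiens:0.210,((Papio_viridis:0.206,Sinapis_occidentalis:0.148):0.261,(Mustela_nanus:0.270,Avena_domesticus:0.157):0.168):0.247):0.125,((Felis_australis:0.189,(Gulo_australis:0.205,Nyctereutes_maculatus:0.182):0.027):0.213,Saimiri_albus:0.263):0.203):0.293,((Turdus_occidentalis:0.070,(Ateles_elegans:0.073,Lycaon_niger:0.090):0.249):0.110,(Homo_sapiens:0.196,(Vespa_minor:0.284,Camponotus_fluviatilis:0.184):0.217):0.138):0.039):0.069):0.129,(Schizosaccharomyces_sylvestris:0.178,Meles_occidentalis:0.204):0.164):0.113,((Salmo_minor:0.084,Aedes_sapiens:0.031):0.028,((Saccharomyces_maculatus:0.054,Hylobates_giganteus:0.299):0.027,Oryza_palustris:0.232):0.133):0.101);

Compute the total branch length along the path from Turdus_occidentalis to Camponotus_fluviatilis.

0.719

The path runs Turdus_occidentalis → … → MRCA → … → Camponotus_fluviatilis; the MRCA is the node subtending ((Turdus_occidentalis,(Ateles_elegans,Lycaon_niger)),(Homo_sapiens,(Vespa_minor,Camponotus_fluviatilis))).
Branch lengths along that path: 0.070 + 0.110 + 0.138 + 0.217 + 0.184 = 0.719.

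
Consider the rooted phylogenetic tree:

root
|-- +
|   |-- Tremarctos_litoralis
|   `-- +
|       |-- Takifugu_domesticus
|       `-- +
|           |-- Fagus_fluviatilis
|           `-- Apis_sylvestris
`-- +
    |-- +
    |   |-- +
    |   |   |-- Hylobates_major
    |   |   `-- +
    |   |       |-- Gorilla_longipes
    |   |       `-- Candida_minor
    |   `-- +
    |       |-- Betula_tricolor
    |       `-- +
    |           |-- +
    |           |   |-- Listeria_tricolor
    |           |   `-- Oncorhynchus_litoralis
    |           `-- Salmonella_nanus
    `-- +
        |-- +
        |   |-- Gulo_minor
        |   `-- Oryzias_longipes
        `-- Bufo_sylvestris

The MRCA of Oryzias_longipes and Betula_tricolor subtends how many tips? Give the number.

The MRCA of Oryzias_longipes and Betula_tricolor is the node subtending (((Hylobates_major,(Gorilla_longipes,Candida_minor)),(Betula_tricolor,((Listeria_tricolor,Oncorhynchus_litoralis),Salmonella_nanus))),((Gulo_minor,Oryzias_longipes),Bufo_sylvestris)).
That clade contains 10 terminal taxa: Betula_tricolor, Bufo_sylvestris, Candida_minor, Gorilla_longipes, Gulo_minor, Hylobates_major, Listeria_tricolor, Oncorhynchus_litoralis, Oryzias_longipes, Salmonella_nanus.

10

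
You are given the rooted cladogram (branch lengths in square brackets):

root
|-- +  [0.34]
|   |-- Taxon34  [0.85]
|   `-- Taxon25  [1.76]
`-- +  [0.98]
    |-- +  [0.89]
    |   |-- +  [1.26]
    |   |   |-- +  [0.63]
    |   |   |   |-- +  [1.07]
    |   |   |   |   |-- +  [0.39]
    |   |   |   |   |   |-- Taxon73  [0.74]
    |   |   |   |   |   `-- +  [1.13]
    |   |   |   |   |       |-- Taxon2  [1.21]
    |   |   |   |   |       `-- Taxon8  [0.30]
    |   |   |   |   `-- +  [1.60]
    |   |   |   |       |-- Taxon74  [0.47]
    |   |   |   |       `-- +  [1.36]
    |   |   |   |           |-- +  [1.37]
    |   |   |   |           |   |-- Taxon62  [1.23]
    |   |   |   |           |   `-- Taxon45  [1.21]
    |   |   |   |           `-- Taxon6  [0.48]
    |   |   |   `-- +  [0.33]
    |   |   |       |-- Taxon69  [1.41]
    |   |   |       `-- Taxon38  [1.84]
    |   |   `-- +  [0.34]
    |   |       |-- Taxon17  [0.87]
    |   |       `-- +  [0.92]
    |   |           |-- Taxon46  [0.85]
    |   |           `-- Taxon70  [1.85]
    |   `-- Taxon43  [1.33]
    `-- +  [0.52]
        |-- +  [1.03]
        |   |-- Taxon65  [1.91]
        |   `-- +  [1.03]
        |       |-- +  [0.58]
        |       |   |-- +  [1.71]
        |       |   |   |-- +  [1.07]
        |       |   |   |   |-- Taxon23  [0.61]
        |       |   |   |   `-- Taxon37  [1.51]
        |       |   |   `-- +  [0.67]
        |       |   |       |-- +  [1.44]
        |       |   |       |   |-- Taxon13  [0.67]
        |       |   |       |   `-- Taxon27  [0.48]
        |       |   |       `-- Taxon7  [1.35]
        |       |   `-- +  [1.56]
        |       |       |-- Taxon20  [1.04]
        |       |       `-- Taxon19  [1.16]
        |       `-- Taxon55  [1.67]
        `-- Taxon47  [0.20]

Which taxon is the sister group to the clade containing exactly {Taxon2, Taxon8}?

Taxon73

The clade containing exactly {Taxon2, Taxon8} attaches to the tree at the node subtending (Taxon73,(Taxon2,Taxon8)).
The other lineage descending from that same node — the sister group — is the single tip Taxon73.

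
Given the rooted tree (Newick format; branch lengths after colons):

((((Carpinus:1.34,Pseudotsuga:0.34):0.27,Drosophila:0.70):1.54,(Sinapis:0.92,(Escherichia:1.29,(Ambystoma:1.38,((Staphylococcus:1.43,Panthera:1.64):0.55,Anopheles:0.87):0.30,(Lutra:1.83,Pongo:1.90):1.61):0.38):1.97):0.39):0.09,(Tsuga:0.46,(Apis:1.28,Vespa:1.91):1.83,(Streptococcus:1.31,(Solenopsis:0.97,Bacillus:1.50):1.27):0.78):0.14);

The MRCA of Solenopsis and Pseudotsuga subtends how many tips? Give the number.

17

The MRCA of Solenopsis and Pseudotsuga is the root, so the clade is the entire tree.
That clade contains 17 terminal taxa: Ambystoma, Anopheles, Apis, Bacillus, Carpinus, Drosophila, Escherichia, Lutra, Panthera, Pongo, Pseudotsuga, Sinapis, Solenopsis, Staphylococcus, Streptococcus, Tsuga, Vespa.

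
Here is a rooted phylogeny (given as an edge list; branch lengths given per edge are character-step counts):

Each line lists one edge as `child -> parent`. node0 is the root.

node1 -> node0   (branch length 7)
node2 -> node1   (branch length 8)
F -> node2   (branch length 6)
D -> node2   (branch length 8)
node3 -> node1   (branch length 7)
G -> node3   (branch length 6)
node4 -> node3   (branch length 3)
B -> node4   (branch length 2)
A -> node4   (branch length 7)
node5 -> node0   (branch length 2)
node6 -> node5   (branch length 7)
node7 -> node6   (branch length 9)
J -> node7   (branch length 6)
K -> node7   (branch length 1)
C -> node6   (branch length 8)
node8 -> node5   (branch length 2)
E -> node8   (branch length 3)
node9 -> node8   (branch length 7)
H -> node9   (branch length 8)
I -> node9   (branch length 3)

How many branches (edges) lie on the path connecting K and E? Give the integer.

5

The MRCA of K and E is the node subtending (((J,K),C),(E,(H,I))).
From K up to that node: 3 branches. From E up to the same node: 2 branches. Total: 3 + 2 = 5.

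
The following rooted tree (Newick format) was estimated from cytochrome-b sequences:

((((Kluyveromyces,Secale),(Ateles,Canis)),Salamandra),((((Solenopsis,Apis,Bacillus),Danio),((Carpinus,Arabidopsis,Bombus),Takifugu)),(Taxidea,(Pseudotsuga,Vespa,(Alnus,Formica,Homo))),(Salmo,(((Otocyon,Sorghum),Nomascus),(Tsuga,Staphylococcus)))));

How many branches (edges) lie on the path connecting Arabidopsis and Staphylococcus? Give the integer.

The MRCA of Arabidopsis and Staphylococcus is the node subtending ((((Solenopsis,Apis,Bacillus),Danio),((Carpinus,Arabidopsis,Bombus),Takifugu)),(Taxidea,(Pseudotsuga,Vespa,(Alnus,Formica,Homo))),(Salmo,(((Otocyon,Sorghum),Nomascus),(Tsuga,Staphylococcus)))).
From Arabidopsis up to that node: 4 branches. From Staphylococcus up to the same node: 4 branches. Total: 4 + 4 = 8.

8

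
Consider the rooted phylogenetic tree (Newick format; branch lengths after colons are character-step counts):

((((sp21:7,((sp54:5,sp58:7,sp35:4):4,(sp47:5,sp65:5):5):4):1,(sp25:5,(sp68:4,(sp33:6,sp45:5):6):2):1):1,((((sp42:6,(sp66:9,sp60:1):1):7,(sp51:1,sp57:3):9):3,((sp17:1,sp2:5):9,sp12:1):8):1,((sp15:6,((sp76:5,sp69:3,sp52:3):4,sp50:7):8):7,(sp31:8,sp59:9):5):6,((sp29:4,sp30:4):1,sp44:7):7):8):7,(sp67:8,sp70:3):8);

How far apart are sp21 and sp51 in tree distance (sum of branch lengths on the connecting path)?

31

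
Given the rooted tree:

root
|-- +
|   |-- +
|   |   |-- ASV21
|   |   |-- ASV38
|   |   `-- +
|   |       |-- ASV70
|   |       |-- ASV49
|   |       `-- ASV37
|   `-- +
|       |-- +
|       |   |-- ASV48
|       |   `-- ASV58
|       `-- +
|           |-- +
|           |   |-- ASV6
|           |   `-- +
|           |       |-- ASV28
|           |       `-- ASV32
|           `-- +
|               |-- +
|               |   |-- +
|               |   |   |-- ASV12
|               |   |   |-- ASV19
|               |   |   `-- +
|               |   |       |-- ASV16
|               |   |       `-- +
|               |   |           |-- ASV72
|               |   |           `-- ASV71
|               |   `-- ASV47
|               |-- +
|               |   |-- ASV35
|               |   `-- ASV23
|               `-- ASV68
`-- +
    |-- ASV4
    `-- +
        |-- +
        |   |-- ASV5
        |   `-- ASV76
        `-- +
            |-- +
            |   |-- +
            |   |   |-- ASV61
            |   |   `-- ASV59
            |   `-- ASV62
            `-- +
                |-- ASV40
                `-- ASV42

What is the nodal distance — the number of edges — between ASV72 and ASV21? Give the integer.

The MRCA of ASV72 and ASV21 is the node subtending ((ASV21,ASV38,(ASV70,ASV49,ASV37)),((ASV48,ASV58),((ASV6,(ASV28,ASV32)),(((ASV12,ASV19,(ASV16,(ASV72,ASV71))),ASV47),(ASV35,ASV23),ASV68)))).
From ASV72 up to that node: 8 branches. From ASV21 up to the same node: 2 branches. Total: 8 + 2 = 10.

10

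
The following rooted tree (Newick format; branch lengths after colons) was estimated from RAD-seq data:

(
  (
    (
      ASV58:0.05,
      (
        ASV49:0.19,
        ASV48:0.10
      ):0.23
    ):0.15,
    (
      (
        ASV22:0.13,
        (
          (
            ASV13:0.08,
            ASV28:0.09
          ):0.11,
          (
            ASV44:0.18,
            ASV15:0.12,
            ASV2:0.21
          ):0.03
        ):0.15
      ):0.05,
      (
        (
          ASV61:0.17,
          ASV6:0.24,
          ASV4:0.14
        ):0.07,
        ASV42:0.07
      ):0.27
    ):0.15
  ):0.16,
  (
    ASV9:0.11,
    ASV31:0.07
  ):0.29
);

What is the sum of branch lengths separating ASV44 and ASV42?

0.75

The path runs ASV44 → … → MRCA → … → ASV42; the MRCA is the node subtending ((ASV22,((ASV13,ASV28),(ASV44,ASV15,ASV2))),((ASV61,ASV6,ASV4),ASV42)).
Branch lengths along that path: 0.18 + 0.03 + 0.15 + 0.05 + 0.27 + 0.07 = 0.75.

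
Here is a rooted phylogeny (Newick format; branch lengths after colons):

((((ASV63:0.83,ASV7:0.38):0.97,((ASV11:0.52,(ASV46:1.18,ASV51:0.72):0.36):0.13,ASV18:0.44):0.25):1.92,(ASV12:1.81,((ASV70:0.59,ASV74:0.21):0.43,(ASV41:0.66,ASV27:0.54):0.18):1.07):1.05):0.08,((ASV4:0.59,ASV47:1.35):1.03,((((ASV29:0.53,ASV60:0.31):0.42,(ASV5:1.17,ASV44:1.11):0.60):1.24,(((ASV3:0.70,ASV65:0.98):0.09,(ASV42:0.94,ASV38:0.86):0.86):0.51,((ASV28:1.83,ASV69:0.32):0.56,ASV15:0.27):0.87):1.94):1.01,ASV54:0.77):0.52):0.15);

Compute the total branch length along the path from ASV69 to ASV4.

6.84

The path runs ASV69 → … → MRCA → … → ASV4; the MRCA is the node subtending ((ASV4,ASV47),((((ASV29,ASV60),(ASV5,ASV44)),(((ASV3,ASV65),(ASV42,ASV38)),((ASV28,ASV69),ASV15))),ASV54)).
Branch lengths along that path: 0.32 + 0.56 + 0.87 + 1.94 + 1.01 + 0.52 + 1.03 + 0.59 = 6.84.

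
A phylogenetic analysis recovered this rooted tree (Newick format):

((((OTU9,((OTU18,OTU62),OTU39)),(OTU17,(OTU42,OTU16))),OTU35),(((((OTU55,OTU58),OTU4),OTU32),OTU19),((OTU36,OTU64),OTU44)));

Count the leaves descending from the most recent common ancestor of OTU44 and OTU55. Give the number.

8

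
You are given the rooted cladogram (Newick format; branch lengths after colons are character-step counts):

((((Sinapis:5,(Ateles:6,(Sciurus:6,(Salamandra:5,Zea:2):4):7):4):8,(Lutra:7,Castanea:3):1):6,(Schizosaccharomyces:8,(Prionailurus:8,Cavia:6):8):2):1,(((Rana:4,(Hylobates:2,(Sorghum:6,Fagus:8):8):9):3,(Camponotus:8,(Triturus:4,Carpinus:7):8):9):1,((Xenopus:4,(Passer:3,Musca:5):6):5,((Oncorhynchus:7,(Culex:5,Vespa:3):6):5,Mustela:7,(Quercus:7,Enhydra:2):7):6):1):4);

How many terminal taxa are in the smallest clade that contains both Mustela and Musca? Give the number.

9

The MRCA of Mustela and Musca is the node subtending ((Xenopus,(Passer,Musca)),((Oncorhynchus,(Culex,Vespa)),Mustela,(Quercus,Enhydra))).
That clade contains 9 terminal taxa: Culex, Enhydra, Musca, Mustela, Oncorhynchus, Passer, Quercus, Vespa, Xenopus.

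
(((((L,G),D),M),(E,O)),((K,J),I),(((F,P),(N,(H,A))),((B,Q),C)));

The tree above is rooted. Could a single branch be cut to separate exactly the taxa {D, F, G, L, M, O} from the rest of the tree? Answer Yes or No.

The MRCA of the listed taxa is the root, so the smallest clade containing them is the whole tree.
That clade also contains A, B, C, E, H, I, J, K, N, P, Q, which are not in the proposed group, so the group is not monophyletic.

No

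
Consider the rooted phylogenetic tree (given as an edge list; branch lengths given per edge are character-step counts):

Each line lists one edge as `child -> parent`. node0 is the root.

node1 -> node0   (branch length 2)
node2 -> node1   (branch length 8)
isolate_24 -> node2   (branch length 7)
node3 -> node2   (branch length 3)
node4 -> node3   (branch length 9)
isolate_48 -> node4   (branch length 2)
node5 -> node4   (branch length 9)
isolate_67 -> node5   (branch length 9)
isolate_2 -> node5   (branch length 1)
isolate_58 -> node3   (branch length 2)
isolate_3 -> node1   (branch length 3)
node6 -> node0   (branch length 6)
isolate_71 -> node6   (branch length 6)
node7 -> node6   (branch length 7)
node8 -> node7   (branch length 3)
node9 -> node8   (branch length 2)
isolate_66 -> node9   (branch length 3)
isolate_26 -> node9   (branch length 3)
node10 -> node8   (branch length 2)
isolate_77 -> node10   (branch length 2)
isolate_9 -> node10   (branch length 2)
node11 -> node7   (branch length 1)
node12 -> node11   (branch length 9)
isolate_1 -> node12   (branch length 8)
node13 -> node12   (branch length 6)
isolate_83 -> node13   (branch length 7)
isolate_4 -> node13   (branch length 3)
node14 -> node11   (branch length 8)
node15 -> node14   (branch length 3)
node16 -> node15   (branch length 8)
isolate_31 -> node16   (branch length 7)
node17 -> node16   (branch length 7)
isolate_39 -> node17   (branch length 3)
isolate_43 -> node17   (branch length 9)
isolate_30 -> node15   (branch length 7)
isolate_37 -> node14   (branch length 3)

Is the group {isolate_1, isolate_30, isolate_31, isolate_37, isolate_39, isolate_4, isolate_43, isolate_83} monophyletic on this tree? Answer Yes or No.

The most recent common ancestor of these taxa subtends ((isolate_1,(isolate_83,isolate_4)),(((isolate_31,(isolate_39,isolate_43)),isolate_30),isolate_37)).
That clade has exactly 8 tips — every listed taxon and nothing else — so the group is monophyletic.

Yes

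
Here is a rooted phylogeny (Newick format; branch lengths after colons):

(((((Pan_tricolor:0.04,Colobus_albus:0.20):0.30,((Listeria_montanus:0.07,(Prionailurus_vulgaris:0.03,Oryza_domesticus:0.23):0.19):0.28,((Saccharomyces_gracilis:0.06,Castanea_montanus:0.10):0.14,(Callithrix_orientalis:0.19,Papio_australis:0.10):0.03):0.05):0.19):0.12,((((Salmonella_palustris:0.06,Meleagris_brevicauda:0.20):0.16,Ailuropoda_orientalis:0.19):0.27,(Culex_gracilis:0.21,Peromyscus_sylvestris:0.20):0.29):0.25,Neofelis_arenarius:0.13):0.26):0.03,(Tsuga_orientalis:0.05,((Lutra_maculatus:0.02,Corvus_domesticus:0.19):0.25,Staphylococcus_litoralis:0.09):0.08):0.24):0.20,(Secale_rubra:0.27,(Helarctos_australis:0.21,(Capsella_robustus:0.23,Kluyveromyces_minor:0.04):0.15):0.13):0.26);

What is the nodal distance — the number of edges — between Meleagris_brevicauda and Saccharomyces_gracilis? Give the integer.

The MRCA of Meleagris_brevicauda and Saccharomyces_gracilis is the node subtending (((Pan_tricolor,Colobus_albus),((Listeria_montanus,(Prionailurus_vulgaris,Oryza_domesticus)),((Saccharomyces_gracilis,Castanea_montanus),(Callithrix_orientalis,Papio_australis)))),((((Salmonella_palustris,Meleagris_brevicauda),Ailuropoda_orientalis),(Culex_gracilis,Peromyscus_sylvestris)),Neofelis_arenarius)).
From Meleagris_brevicauda up to that node: 5 branches. From Saccharomyces_gracilis up to the same node: 5 branches. Total: 5 + 5 = 10.

10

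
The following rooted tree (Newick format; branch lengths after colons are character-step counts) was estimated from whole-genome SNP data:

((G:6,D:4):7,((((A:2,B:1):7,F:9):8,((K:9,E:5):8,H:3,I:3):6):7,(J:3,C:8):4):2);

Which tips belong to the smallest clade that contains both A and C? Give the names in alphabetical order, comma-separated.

A, B, C, E, F, H, I, J, K

Tracing A: it sits inside (A,B).
Tracing C: it sits inside (J,C).
The smallest clade enclosing both is ((((A,B),F),((K,E),H,I)),(J,C)); the answer is its 9 terminal taxa in alphabetical order.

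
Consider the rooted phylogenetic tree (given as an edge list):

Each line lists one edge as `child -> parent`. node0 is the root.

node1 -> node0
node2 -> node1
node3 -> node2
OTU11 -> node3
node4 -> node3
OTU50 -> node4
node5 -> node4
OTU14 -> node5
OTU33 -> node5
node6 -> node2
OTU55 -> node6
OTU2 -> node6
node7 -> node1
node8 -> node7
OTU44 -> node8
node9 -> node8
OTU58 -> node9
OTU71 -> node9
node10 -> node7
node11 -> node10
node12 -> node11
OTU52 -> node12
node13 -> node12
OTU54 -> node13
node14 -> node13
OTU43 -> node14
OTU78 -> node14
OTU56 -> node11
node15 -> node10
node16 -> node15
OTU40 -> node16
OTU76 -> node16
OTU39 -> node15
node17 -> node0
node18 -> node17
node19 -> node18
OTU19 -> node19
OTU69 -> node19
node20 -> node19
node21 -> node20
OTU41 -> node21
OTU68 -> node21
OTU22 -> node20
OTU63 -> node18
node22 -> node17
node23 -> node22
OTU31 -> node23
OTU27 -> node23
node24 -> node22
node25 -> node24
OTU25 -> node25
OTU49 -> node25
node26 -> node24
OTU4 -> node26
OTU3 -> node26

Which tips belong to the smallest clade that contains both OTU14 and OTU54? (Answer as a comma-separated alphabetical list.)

Tracing OTU14: it sits inside (OTU14,OTU33).
Tracing OTU54: it sits inside (OTU54,(OTU43,OTU78)).
The smallest clade enclosing both is (((OTU11,(OTU50,(OTU14,OTU33))),(OTU55,OTU2)),((OTU44,(OTU58,OTU71)),(((OTU52,(OTU54,(OTU43,OTU78))),OTU56),((OTU40,OTU76),OTU39)))); the answer is its 17 terminal taxa in alphabetical order.

OTU11, OTU14, OTU2, OTU33, OTU39, OTU40, OTU43, OTU44, OTU50, OTU52, OTU54, OTU55, OTU56, OTU58, OTU71, OTU76, OTU78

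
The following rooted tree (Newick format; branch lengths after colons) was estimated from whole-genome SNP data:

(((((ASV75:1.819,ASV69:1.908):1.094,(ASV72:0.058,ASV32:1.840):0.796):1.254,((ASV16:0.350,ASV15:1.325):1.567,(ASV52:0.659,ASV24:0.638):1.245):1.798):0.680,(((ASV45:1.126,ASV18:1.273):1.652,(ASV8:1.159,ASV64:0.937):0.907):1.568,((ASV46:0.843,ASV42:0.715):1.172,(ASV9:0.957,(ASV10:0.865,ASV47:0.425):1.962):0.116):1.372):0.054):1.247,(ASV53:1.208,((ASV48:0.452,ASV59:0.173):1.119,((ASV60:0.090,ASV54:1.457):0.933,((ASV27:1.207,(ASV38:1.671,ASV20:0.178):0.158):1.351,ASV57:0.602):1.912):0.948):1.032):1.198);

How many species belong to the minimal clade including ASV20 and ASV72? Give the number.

The MRCA of ASV20 and ASV72 is the root, so the clade is the entire tree.
That clade contains 26 terminal taxa: ASV10, ASV15, ASV16, ASV18, ASV20, ASV24, ASV27, ASV32, ASV38, ASV42, ASV45, ASV46, ASV47, ASV48, ASV52, ASV53, ASV54, ASV57, ASV59, ASV60, ASV64, ASV69, ASV72, ASV75, ASV8, ASV9.

26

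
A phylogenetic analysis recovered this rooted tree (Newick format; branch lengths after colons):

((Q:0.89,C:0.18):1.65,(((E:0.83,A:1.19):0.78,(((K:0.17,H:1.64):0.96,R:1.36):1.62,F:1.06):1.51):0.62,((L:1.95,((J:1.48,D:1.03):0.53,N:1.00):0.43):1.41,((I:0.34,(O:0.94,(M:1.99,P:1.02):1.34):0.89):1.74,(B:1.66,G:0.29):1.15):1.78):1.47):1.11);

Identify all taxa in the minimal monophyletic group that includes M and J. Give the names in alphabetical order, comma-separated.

Tracing M: it sits inside (M,P).
Tracing J: it sits inside (J,D).
The smallest clade enclosing both is ((L,((J,D),N)),((I,(O,(M,P))),(B,G))); the answer is its 10 terminal taxa in alphabetical order.

B, D, G, I, J, L, M, N, O, P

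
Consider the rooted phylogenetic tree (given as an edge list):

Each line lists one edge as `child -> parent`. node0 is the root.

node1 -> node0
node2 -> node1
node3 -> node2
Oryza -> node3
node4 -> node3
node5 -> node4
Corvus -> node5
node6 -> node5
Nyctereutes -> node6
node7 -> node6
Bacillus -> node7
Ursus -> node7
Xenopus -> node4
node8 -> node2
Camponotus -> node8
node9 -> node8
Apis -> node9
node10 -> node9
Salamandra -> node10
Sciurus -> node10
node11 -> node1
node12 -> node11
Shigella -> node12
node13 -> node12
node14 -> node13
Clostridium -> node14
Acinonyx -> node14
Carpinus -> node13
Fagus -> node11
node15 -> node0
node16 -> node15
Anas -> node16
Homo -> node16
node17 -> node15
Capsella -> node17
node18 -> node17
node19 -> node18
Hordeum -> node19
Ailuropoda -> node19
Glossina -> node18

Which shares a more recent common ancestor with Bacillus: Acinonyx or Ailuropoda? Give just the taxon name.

Acinonyx

The MRCA of Bacillus and Acinonyx subtends (((Oryza,((Corvus,(Nyctereutes,(Bacillus,Ursus))),Xenopus)),(Camponotus,(Apis,(Salamandra,Sciurus)))),((Shigella,((Clostridium,Acinonyx),Carpinus)),Fagus)) (15 taxa).
The MRCA of Bacillus and Ailuropoda is the root, subtending the entire tree (21 taxa).
The first is nested inside the second, so Bacillus shares a more recent common ancestor with Acinonyx.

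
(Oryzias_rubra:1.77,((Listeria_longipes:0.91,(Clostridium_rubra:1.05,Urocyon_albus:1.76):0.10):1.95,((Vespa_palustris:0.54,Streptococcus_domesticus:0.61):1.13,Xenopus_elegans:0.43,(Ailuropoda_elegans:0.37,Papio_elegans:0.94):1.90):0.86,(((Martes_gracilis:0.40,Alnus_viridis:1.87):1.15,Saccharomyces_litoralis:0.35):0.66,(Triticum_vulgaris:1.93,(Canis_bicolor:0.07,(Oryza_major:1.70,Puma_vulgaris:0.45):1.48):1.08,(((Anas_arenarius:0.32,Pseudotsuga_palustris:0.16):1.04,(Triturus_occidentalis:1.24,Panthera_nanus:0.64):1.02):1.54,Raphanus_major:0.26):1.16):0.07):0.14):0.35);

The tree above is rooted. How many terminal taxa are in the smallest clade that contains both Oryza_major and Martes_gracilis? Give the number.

The MRCA of Oryza_major and Martes_gracilis is the node subtending (((Martes_gracilis,Alnus_viridis),Saccharomyces_litoralis),(Triticum_vulgaris,(Canis_bicolor,(Oryza_major,Puma_vulgaris)),(((Anas_arenarius,Pseudotsuga_palustris),(Triturus_occidentalis,Panthera_nanus)),Raphanus_major))).
That clade contains 12 terminal taxa: Alnus_viridis, Anas_arenarius, Canis_bicolor, Martes_gracilis, Oryza_major, Panthera_nanus, Pseudotsuga_palustris, Puma_vulgaris, Raphanus_major, Saccharomyces_litoralis, Triticum_vulgaris, Triturus_occidentalis.

12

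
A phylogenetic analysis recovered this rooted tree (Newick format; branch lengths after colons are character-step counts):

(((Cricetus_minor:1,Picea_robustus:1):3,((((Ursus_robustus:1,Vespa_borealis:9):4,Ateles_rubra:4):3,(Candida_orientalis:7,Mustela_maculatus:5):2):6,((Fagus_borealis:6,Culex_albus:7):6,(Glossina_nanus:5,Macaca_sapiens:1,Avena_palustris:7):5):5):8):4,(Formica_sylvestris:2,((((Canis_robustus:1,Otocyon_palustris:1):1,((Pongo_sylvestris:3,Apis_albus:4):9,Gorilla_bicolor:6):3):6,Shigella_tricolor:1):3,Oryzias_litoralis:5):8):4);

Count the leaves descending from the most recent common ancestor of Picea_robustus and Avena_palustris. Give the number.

The MRCA of Picea_robustus and Avena_palustris is the node subtending ((Cricetus_minor,Picea_robustus),((((Ursus_robustus,Vespa_borealis),Ateles_rubra),(Candida_orientalis,Mustela_maculatus)),((Fagus_borealis,Culex_albus),(Glossina_nanus,Macaca_sapiens,Avena_palustris)))).
That clade contains 12 terminal taxa: Ateles_rubra, Avena_palustris, Candida_orientalis, Cricetus_minor, Culex_albus, Fagus_borealis, Glossina_nanus, Macaca_sapiens, Mustela_maculatus, Picea_robustus, Ursus_robustus, Vespa_borealis.

12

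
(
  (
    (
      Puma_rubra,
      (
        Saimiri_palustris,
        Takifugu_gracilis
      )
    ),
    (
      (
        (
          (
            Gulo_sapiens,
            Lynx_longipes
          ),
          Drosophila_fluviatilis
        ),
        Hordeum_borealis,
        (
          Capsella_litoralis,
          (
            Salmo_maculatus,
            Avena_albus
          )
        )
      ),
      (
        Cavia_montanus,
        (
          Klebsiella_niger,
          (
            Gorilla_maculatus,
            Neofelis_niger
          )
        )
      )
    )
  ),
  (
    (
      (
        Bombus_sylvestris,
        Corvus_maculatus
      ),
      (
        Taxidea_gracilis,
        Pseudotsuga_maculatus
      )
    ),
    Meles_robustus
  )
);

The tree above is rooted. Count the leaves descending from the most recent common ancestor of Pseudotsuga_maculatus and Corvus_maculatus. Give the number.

4

The MRCA of Pseudotsuga_maculatus and Corvus_maculatus is the node subtending ((Bombus_sylvestris,Corvus_maculatus),(Taxidea_gracilis,Pseudotsuga_maculatus)).
That clade contains 4 terminal taxa: Bombus_sylvestris, Corvus_maculatus, Pseudotsuga_maculatus, Taxidea_gracilis.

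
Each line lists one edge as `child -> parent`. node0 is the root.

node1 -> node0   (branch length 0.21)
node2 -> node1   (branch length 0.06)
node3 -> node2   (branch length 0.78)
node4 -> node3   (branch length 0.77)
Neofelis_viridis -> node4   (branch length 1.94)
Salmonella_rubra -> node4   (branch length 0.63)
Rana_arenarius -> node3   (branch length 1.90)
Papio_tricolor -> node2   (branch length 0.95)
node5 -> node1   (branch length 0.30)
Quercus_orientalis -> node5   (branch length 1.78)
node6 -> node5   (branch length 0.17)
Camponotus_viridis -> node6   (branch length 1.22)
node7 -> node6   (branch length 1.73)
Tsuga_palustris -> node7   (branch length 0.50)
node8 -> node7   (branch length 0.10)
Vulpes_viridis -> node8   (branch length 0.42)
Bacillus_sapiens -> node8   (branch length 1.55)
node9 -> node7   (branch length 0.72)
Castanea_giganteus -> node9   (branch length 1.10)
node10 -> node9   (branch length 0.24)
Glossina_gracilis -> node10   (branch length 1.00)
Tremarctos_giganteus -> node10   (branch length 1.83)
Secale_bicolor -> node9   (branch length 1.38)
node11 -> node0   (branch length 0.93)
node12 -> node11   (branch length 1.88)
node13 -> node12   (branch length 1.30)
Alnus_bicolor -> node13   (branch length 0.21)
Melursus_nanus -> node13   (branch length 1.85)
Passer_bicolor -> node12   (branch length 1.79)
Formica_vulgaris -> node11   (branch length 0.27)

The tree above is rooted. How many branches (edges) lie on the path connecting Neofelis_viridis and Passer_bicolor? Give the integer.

8

The MRCA of Neofelis_viridis and Passer_bicolor is the root of the tree.
From Neofelis_viridis up to that node: 5 branches. From Passer_bicolor up to the same node: 3 branches. Total: 5 + 3 = 8.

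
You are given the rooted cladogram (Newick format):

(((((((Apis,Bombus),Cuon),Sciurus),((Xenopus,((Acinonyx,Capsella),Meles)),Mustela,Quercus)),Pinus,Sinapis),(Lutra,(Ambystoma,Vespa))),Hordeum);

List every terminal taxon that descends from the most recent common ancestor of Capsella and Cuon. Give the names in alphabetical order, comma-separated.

Acinonyx, Apis, Bombus, Capsella, Cuon, Meles, Mustela, Quercus, Sciurus, Xenopus

Tracing Capsella: it sits inside (Acinonyx,Capsella).
Tracing Cuon: it sits inside ((Apis,Bombus),Cuon).
The smallest clade enclosing both is ((((Apis,Bombus),Cuon),Sciurus),((Xenopus,((Acinonyx,Capsella),Meles)),Mustela,Quercus)); the answer is its 10 terminal taxa in alphabetical order.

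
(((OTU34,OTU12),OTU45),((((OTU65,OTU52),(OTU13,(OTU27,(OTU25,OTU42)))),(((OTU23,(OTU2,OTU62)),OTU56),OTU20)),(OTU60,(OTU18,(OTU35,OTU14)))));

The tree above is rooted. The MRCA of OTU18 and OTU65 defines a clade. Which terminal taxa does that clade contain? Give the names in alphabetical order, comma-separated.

Tracing OTU18: it sits inside (OTU18,(OTU35,OTU14)).
Tracing OTU65: it sits inside (OTU65,OTU52).
The smallest clade enclosing both is ((((OTU65,OTU52),(OTU13,(OTU27,(OTU25,OTU42)))),(((OTU23,(OTU2,OTU62)),OTU56),OTU20)),(OTU60,(OTU18,(OTU35,OTU14)))); the answer is its 15 terminal taxa in alphabetical order.

OTU13, OTU14, OTU18, OTU2, OTU20, OTU23, OTU25, OTU27, OTU35, OTU42, OTU52, OTU56, OTU60, OTU62, OTU65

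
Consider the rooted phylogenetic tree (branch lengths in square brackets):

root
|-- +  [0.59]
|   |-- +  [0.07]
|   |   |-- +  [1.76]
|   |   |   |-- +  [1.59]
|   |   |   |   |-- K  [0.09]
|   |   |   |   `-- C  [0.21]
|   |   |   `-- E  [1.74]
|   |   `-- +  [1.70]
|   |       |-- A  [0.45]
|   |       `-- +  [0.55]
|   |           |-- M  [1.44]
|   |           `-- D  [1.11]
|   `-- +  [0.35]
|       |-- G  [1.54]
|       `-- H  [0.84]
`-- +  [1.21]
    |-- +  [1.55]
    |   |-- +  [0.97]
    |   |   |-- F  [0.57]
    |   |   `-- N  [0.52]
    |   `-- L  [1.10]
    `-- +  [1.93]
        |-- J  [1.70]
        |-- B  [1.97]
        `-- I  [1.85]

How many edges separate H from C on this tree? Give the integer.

6

The MRCA of H and C is the node subtending ((((K,C),E),(A,(M,D))),(G,H)).
From H up to that node: 2 branches. From C up to the same node: 4 branches. Total: 2 + 4 = 6.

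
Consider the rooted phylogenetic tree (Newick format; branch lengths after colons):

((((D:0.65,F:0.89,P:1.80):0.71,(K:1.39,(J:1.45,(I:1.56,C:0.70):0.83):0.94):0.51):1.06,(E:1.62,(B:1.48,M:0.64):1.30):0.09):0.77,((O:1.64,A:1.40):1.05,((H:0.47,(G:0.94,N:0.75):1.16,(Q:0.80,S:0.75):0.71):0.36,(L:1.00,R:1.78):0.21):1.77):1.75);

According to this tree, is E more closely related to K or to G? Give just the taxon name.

The MRCA of E and K subtends (((D,F,P),(K,(J,(I,C)))),(E,(B,M))) (10 taxa).
The MRCA of E and G is the root, subtending the entire tree (19 taxa).
The first is nested inside the second, so E shares a more recent common ancestor with K.

K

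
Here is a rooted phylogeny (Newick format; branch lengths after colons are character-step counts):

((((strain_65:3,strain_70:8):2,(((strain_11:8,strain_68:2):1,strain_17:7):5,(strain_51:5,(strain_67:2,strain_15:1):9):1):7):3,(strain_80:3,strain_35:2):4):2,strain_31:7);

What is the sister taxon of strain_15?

strain_15 attaches to the tree at the node subtending (strain_67,strain_15).
The other lineage descending from that same node — the sister group — is the single tip strain_67.

strain_67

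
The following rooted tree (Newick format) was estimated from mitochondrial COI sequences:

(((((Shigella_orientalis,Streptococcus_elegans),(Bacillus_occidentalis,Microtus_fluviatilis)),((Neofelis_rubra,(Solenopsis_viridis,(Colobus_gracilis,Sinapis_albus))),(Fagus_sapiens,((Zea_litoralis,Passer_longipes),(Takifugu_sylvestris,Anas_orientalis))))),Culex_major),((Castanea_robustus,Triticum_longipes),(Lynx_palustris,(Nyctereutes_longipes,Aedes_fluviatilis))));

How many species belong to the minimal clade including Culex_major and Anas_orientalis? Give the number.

14

The MRCA of Culex_major and Anas_orientalis is the node subtending ((((Shigella_orientalis,Streptococcus_elegans),(Bacillus_occidentalis,Microtus_fluviatilis)),((Neofelis_rubra,(Solenopsis_viridis,(Colobus_gracilis,Sinapis_albus))),(Fagus_sapiens,((Zea_litoralis,Passer_longipes),(Takifugu_sylvestris,Anas_orientalis))))),Culex_major).
That clade contains 14 terminal taxa: Anas_orientalis, Bacillus_occidentalis, Colobus_gracilis, Culex_major, Fagus_sapiens, Microtus_fluviatilis, Neofelis_rubra, Passer_longipes, Shigella_orientalis, Sinapis_albus, Solenopsis_viridis, Streptococcus_elegans, Takifugu_sylvestris, Zea_litoralis.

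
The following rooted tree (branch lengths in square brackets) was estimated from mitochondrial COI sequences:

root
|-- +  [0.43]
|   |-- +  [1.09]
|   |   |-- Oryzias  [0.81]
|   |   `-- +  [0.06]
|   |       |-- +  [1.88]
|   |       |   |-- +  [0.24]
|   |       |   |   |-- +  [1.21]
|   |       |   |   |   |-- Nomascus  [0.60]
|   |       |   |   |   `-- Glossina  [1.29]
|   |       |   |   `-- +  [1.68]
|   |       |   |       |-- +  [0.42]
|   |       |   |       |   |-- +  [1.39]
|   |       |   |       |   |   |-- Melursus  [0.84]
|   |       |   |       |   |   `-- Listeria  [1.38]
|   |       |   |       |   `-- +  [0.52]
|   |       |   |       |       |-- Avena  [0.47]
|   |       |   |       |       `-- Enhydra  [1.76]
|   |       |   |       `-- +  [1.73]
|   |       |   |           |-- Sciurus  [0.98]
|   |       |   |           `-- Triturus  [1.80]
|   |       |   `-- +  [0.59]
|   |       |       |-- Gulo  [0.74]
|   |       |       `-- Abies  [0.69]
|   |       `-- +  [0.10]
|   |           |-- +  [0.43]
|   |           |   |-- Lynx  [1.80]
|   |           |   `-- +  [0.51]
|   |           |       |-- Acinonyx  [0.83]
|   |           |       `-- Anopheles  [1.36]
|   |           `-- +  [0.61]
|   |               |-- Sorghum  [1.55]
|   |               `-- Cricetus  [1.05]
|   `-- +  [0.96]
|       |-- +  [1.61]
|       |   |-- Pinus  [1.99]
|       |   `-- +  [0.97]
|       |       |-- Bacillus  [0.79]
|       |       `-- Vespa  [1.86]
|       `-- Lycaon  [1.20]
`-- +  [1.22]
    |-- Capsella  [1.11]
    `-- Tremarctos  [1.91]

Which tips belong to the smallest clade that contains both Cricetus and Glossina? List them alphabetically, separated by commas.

Tracing Cricetus: it sits inside (Sorghum,Cricetus).
Tracing Glossina: it sits inside (Nomascus,Glossina).
The smallest clade enclosing both is ((((Nomascus,Glossina),(((Melursus,Listeria),(Avena,Enhydra)),(Sciurus,Triturus))),(Gulo,Abies)),((Lynx,(Acinonyx,Anopheles)),(Sorghum,Cricetus))); the answer is its 15 terminal taxa in alphabetical order.

Abies, Acinonyx, Anopheles, Avena, Cricetus, Enhydra, Glossina, Gulo, Listeria, Lynx, Melursus, Nomascus, Sciurus, Sorghum, Triturus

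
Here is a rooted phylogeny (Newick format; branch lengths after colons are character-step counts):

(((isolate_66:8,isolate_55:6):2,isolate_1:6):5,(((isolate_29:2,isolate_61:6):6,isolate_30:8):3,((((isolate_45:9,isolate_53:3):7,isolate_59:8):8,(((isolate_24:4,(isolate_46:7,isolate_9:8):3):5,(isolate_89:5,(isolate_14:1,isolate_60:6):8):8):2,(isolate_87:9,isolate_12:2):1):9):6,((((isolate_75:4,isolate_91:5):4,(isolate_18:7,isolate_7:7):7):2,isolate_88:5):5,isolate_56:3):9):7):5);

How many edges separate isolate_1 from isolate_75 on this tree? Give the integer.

9

The MRCA of isolate_1 and isolate_75 is the root of the tree.
From isolate_1 up to that node: 2 branches. From isolate_75 up to the same node: 7 branches. Total: 2 + 7 = 9.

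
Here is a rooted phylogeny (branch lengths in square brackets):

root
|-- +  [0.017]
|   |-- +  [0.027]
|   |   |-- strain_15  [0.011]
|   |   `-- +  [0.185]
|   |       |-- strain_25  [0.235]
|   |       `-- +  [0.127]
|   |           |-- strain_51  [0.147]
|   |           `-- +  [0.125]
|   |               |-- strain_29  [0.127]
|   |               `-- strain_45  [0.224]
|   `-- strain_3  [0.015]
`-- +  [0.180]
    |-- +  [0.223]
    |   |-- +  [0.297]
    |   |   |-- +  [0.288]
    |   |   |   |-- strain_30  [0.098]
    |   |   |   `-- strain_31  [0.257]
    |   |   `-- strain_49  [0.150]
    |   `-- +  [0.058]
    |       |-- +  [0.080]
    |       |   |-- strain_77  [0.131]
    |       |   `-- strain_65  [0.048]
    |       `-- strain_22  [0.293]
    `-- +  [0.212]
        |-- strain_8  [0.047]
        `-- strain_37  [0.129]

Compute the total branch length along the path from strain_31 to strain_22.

The path runs strain_31 → … → MRCA → … → strain_22; the MRCA is the node subtending (((strain_30,strain_31),strain_49),((strain_77,strain_65),strain_22)).
Branch lengths along that path: 0.257 + 0.288 + 0.297 + 0.058 + 0.293 = 1.193.

1.193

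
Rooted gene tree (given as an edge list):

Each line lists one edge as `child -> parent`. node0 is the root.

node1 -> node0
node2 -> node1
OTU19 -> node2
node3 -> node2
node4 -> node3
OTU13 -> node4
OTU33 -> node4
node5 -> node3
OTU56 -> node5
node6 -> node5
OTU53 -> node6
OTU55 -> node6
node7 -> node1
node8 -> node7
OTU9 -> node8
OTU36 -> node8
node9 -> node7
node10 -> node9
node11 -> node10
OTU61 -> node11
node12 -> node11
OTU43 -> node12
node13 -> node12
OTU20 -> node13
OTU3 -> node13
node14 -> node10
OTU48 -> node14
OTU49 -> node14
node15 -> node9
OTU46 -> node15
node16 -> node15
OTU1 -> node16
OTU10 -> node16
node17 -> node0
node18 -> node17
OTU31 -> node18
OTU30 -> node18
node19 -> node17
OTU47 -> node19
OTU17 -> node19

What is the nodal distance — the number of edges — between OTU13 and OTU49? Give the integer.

The MRCA of OTU13 and OTU49 is the node subtending ((OTU19,((OTU13,OTU33),(OTU56,(OTU53,OTU55)))),((OTU9,OTU36),(((OTU61,(OTU43,(OTU20,OTU3))),(OTU48,OTU49)),(OTU46,(OTU1,OTU10))))).
From OTU13 up to that node: 4 branches. From OTU49 up to the same node: 5 branches. Total: 4 + 5 = 9.

9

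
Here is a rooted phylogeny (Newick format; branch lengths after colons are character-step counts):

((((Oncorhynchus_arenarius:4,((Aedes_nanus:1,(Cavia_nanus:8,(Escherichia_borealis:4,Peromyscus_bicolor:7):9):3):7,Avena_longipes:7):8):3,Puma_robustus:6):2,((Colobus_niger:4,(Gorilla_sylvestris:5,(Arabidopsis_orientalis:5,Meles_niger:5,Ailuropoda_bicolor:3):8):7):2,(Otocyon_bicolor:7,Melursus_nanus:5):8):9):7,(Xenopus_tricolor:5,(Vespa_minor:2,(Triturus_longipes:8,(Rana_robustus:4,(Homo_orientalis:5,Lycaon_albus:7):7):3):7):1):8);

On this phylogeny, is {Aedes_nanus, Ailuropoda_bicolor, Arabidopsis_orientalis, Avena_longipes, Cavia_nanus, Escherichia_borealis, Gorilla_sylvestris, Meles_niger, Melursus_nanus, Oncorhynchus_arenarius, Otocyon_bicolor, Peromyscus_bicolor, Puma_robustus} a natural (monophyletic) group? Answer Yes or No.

The MRCA of the listed taxa subtends (((Oncorhynchus_arenarius,((Aedes_nanus,(Cavia_nanus,(Escherichia_borealis,Peromyscus_bicolor))),Avena_longipes)),Puma_robustus),((Colobus_niger,(Gorilla_sylvestris,(Arabidopsis_orientalis,Meles_niger,Ailuropoda_bicolor))),(Otocyon_bicolor,Melursus_nanus))).
That clade also contains Colobus_niger, which is not in the proposed group, so the group is not monophyletic.

No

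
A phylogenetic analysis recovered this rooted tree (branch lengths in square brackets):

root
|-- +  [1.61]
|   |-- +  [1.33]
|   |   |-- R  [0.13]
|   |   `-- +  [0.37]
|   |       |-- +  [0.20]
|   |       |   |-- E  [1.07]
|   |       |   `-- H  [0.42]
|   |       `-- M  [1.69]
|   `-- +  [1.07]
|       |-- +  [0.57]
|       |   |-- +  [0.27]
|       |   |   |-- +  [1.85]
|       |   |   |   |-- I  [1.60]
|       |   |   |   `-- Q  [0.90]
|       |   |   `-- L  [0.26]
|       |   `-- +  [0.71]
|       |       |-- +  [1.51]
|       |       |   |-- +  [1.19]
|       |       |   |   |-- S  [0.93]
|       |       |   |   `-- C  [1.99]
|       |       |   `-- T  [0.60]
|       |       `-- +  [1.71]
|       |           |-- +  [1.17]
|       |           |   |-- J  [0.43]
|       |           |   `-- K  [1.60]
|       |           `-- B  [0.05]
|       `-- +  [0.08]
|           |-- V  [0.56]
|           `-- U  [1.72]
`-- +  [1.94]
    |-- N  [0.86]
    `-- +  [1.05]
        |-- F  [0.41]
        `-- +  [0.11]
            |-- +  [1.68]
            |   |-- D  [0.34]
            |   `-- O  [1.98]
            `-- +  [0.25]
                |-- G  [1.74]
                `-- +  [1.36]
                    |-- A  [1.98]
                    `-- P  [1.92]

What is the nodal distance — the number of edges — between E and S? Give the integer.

The MRCA of E and S is the node subtending ((R,((E,H),M)),((((I,Q),L),(((S,C),T),((J,K),B))),(V,U))).
From E up to that node: 4 branches. From S up to the same node: 6 branches. Total: 4 + 6 = 10.

10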